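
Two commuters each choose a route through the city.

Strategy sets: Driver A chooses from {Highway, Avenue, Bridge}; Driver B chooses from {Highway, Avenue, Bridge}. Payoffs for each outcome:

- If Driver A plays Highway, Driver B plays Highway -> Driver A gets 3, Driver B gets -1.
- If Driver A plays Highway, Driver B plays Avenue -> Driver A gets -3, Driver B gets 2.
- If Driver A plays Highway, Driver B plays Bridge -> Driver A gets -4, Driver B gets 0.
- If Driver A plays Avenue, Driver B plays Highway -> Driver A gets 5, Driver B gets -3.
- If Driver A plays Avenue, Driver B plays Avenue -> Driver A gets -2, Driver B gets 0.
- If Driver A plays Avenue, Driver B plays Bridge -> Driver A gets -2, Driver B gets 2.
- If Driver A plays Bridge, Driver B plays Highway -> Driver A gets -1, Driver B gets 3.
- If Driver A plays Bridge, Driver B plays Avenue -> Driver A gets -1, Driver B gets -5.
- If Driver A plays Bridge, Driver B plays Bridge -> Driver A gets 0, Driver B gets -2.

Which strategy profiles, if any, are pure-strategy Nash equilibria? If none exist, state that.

This game has no pure Nash equilibrium.

Driver A against Highway: payoffs 3, 5, -1 → best response Avenue.
Driver A against Avenue: payoffs -3, -2, -1 → best response Bridge.
Driver A against Bridge: payoffs -4, -2, 0 → best response Bridge.
Driver B against Highway: payoffs -1, 2, 0 → best response Avenue.
Driver B against Avenue: payoffs -3, 0, 2 → best response Bridge.
Driver B against Bridge: payoffs 3, -5, -2 → best response Highway.
No profile is a mutual best response for all players.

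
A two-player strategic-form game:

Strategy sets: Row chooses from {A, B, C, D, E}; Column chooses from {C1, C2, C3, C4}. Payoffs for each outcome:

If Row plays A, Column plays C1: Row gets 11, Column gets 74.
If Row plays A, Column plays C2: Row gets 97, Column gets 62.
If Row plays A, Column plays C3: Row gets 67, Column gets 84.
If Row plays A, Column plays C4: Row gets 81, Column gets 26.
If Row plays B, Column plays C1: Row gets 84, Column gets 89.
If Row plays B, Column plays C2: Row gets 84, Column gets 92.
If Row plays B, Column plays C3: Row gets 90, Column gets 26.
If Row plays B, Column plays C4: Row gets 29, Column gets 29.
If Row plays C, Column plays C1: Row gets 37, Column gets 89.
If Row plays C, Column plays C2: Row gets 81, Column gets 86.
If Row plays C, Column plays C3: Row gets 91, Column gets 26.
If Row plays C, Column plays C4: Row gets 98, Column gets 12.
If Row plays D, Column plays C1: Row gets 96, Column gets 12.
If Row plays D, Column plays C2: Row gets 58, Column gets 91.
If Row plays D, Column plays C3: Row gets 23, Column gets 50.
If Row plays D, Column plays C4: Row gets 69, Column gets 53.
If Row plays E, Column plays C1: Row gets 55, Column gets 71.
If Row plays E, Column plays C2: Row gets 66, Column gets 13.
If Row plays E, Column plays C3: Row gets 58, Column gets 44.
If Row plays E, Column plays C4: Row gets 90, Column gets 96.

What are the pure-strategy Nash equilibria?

(A, C1): Row can switch to B (11 → 84). Not NE.
(A, C2): Column can switch to C1 (62 → 74). Not NE.
(A, C3): Row can switch to B (67 → 90). Not NE.
(A, C4): Row can switch to C (81 → 98). Not NE.
(B, C1): Row can switch to D (84 → 96). Not NE.
(B, C2): Row can switch to A (84 → 97). Not NE.
(B, C3): Row can switch to C (90 → 91). Not NE.
(B, C4): Row can switch to A (29 → 81). Not NE.
(C, C1): Row can switch to B (37 → 84). Not NE.
(C, C2): Row can switch to A (81 → 97). Not NE.
(The remaining 10 profiles each have a profitable deviation by the same check.)

This game has no pure Nash equilibrium.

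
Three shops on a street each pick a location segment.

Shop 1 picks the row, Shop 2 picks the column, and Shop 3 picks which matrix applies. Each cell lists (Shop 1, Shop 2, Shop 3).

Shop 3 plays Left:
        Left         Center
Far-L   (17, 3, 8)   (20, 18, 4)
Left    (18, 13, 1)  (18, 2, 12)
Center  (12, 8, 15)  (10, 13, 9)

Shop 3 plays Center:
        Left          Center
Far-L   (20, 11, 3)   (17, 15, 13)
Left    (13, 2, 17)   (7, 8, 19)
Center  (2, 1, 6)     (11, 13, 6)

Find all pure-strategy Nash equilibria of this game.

The unique pure-strategy Nash equilibrium is (Far-L, Center, Center).

Shop 1 against (Left, Left): payoffs 17, 18, 12 → best response Left.
Shop 1 against (Left, Center): payoffs 20, 13, 2 → best response Far-L.
Shop 1 against (Center, Left): payoffs 20, 18, 10 → best response Far-L.
Shop 1 against (Center, Center): payoffs 17, 7, 11 → best response Far-L.
Shop 2 against (Far-L, Left): payoffs 3, 18 → best response Center.
Shop 2 against (Far-L, Center): payoffs 11, 15 → best response Center.
Shop 2 against (Left, Left): payoffs 13, 2 → best response Left.
Shop 2 against (Left, Center): payoffs 2, 8 → best response Center.
Shop 2 against (Center, Left): payoffs 8, 13 → best response Center.
Shop 2 against (Center, Center): payoffs 1, 13 → best response Center.
Shop 3 against (Far-L, Left): payoffs 8, 3 → best response Left.
Shop 3 against (Far-L, Center): payoffs 4, 13 → best response Center.
Shop 3 against (Left, Left): payoffs 1, 17 → best response Center.
Shop 3 against (Left, Center): payoffs 12, 19 → best response Center.
Shop 3 against (Center, Left): payoffs 15, 6 → best response Left.
Shop 3 against (Center, Center): payoffs 9, 6 → best response Left.
Mutual best responses: (Far-L, Center, Center).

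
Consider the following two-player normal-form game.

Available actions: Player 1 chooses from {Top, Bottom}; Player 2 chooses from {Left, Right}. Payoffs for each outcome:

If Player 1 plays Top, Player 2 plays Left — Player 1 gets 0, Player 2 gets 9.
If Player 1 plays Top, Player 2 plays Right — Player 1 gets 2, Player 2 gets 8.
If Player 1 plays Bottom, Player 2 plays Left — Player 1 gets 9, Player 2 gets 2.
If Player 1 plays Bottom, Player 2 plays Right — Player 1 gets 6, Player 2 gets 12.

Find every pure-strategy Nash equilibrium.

Pure NE: (Bottom, Right)

Player 1 against Left: payoffs 0, 9 → best response Bottom.
Player 1 against Right: payoffs 2, 6 → best response Bottom.
Player 2 against Top: payoffs 9, 8 → best response Left.
Player 2 against Bottom: payoffs 2, 12 → best response Right.
Mutual best responses: (Bottom, Right).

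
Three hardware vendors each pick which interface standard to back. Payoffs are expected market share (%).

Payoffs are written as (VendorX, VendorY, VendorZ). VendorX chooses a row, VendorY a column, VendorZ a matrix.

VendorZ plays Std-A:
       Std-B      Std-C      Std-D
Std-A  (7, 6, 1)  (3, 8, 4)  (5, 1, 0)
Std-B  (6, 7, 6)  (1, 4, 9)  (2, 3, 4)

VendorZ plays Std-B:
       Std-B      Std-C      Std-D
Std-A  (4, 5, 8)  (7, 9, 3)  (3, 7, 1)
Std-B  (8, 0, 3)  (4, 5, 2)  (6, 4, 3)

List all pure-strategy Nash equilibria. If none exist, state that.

For each player, find the best response to each opponent profile; mutual best responses are the pure NE.
VendorX against (Std-B, Std-A): payoffs 7, 6 → best response Std-A.
VendorX against (Std-B, Std-B): payoffs 4, 8 → best response Std-B.
VendorX against (Std-C, Std-A): payoffs 3, 1 → best response Std-A.
VendorX against (Std-C, Std-B): payoffs 7, 4 → best response Std-A.
VendorX against (Std-D, Std-A): payoffs 5, 2 → best response Std-A.
VendorX against (Std-D, Std-B): payoffs 3, 6 → best response Std-B.
VendorY against (Std-A, Std-A): payoffs 6, 8, 1 → best response Std-C.
VendorY against (Std-A, Std-B): payoffs 5, 9, 7 → best response Std-C.
VendorY against (Std-B, Std-A): payoffs 7, 4, 3 → best response Std-B.
VendorY against (Std-B, Std-B): payoffs 0, 5, 4 → best response Std-C.
VendorZ against (Std-A, Std-B): payoffs 1, 8 → best response Std-B.
VendorZ against (Std-A, Std-C): payoffs 4, 3 → best response Std-A.
VendorZ against (Std-A, Std-D): payoffs 0, 1 → best response Std-B.
VendorZ against (Std-B, Std-B): payoffs 6, 3 → best response Std-A.
VendorZ against (Std-B, Std-C): payoffs 9, 2 → best response Std-A.
VendorZ against (Std-B, Std-D): payoffs 4, 3 → best response Std-A.
Mutual best responses: (Std-A, Std-C, Std-A).

Pure NE: (Std-A, Std-C, Std-A)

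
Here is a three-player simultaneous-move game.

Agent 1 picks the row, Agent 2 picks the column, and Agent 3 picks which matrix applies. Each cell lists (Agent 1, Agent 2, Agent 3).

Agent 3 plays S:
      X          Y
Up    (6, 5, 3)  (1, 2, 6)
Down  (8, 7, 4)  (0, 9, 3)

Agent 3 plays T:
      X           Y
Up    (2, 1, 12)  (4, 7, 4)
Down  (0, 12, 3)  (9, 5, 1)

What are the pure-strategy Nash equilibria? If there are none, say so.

none

(Up, X, S): Agent 1 can switch to Down (6 → 8). Not NE.
(Up, X, T): Agent 2 can switch to Y (1 → 7). Not NE.
(Up, Y, S): Agent 2 can switch to X (2 → 5). Not NE.
(Up, Y, T): Agent 1 can switch to Down (4 → 9). Not NE.
(Down, X, S): Agent 2 can switch to Y (7 → 9). Not NE.
(Down, X, T): Agent 1 can switch to Up (0 → 2). Not NE.
(The remaining 2 profiles each have a profitable deviation by the same check.)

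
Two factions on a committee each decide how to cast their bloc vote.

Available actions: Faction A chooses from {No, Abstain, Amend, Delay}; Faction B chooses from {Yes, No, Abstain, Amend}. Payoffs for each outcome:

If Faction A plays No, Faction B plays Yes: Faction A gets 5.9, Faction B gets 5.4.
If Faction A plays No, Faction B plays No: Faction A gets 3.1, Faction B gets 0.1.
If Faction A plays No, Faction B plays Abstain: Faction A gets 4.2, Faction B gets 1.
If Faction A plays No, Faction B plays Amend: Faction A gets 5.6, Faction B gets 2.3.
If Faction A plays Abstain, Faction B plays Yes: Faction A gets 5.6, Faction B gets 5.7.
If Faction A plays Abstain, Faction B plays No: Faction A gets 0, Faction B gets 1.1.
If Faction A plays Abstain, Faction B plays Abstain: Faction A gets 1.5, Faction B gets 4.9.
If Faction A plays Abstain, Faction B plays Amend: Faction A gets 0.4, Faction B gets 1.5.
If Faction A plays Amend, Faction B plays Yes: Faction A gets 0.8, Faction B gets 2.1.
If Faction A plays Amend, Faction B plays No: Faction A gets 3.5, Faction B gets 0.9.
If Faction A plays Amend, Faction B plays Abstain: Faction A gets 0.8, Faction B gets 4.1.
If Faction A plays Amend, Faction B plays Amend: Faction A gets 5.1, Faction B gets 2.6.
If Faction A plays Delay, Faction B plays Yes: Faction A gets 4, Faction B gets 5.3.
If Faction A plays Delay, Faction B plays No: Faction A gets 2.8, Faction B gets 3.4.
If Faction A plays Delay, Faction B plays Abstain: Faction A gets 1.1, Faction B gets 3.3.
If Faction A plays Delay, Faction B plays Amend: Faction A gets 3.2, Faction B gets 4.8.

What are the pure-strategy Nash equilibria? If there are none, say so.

Pure NE: (No, Yes)

Faction A against Yes: payoffs 5.9, 5.6, 0.8, 4 → best response No.
Faction A against No: payoffs 3.1, 0, 3.5, 2.8 → best response Amend.
Faction A against Abstain: payoffs 4.2, 1.5, 0.8, 1.1 → best response No.
Faction A against Amend: payoffs 5.6, 0.4, 5.1, 3.2 → best response No.
Faction B against No: payoffs 5.4, 0.1, 1, 2.3 → best response Yes.
Faction B against Abstain: payoffs 5.7, 1.1, 4.9, 1.5 → best response Yes.
Faction B against Amend: payoffs 2.1, 0.9, 4.1, 2.6 → best response Abstain.
Faction B against Delay: payoffs 5.3, 3.4, 3.3, 4.8 → best response Yes.
Mutual best responses: (No, Yes).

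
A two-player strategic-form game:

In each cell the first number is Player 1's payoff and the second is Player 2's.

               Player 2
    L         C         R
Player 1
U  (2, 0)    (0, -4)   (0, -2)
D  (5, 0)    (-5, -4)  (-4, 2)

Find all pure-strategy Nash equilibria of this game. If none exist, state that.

(U, L): Player 1 can switch to D (2 → 5). Not NE.
(U, C): Player 2 can switch to L (-4 → 0). Not NE.
(U, R): Player 2 can switch to L (-2 → 0). Not NE.
(D, L): Player 2 can switch to R (0 → 2). Not NE.
(D, C): Player 1 can switch to U (-5 → 0). Not NE.
(D, R): Player 1 can switch to U (-4 → 0). Not NE.

none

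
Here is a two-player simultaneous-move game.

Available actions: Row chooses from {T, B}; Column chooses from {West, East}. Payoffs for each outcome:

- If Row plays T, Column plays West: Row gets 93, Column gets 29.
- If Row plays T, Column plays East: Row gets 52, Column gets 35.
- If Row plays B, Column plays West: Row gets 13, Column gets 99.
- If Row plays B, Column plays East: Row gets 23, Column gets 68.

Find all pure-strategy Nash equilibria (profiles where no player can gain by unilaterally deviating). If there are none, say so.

(T, East)

Row against West: payoffs 93, 13 → best response T.
Row against East: payoffs 52, 23 → best response T.
Column against T: payoffs 29, 35 → best response East.
Column against B: payoffs 99, 68 → best response West.
Mutual best responses: (T, East).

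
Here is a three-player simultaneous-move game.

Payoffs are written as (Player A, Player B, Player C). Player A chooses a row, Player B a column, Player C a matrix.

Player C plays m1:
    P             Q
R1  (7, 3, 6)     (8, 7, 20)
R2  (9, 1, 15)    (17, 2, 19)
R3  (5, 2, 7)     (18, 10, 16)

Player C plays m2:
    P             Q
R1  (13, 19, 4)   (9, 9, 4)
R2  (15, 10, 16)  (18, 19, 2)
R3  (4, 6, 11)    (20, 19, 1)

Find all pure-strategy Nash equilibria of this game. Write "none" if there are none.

Player A against (P, m1): payoffs 7, 9, 5 → best response R2.
Player A against (P, m2): payoffs 13, 15, 4 → best response R2.
Player A against (Q, m1): payoffs 8, 17, 18 → best response R3.
Player A against (Q, m2): payoffs 9, 18, 20 → best response R3.
Player B against (R1, m1): payoffs 3, 7 → best response Q.
Player B against (R1, m2): payoffs 19, 9 → best response P.
Player B against (R2, m1): payoffs 1, 2 → best response Q.
Player B against (R2, m2): payoffs 10, 19 → best response Q.
Player B against (R3, m1): payoffs 2, 10 → best response Q.
Player B against (R3, m2): payoffs 6, 19 → best response Q.
Player C against (R1, P): payoffs 6, 4 → best response m1.
Player C against (R1, Q): payoffs 20, 4 → best response m1.
Player C against (R2, P): payoffs 15, 16 → best response m2.
Player C against (R2, Q): payoffs 19, 2 → best response m1.
Player C against (R3, P): payoffs 7, 11 → best response m2.
Player C against (R3, Q): payoffs 16, 1 → best response m1.
Mutual best responses: (R3, Q, m1).

The unique pure-strategy Nash equilibrium is (R3, Q, m1).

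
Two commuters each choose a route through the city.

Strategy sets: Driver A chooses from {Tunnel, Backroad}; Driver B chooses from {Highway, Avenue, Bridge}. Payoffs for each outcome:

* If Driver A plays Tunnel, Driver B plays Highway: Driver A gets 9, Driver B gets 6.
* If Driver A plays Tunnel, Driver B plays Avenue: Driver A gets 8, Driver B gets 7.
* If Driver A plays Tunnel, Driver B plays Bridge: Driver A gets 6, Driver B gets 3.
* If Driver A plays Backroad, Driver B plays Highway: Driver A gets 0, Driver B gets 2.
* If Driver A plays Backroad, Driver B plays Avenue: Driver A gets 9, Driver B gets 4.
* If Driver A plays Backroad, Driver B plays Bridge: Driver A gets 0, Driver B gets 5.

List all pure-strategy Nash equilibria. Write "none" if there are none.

No pure-strategy Nash equilibrium.

Mark each player's best response to every combination of opponents' strategies; a profile where every player is best-responding is a pure Nash equilibrium.
Driver A against Highway: payoffs 9, 0 → best response Tunnel.
Driver A against Avenue: payoffs 8, 9 → best response Backroad.
Driver A against Bridge: payoffs 6, 0 → best response Tunnel.
Driver B against Tunnel: payoffs 6, 7, 3 → best response Avenue.
Driver B against Backroad: payoffs 2, 4, 5 → best response Bridge.
No profile is a mutual best response for all players.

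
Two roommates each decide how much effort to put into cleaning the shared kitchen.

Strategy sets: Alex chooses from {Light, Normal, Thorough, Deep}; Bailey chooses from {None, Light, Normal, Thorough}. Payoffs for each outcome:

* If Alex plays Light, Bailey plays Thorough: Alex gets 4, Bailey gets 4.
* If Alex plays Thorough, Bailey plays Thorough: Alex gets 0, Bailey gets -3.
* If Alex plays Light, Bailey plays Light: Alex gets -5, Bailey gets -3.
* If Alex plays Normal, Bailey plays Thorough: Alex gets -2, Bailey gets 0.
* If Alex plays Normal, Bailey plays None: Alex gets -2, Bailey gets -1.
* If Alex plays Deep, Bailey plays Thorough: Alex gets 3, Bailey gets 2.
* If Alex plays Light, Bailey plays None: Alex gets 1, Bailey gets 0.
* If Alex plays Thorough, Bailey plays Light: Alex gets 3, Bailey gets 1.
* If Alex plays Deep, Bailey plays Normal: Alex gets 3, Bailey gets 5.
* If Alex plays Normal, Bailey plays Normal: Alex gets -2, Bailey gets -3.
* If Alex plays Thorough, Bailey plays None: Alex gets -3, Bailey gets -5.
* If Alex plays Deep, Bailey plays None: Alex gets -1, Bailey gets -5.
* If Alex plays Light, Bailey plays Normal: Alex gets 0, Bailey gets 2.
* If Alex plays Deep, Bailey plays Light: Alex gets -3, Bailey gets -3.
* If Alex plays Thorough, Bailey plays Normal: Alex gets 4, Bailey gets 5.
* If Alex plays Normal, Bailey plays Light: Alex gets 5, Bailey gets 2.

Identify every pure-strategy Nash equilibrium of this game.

(Light, None): Bailey can switch to Normal (0 → 2). Not NE.
(Light, Light): Alex can switch to Normal (-5 → 5). Not NE.
(Light, Normal): Alex can switch to Thorough (0 → 4). Not NE.
(Light, Thorough): Alex gets 4, best alternative 3; Bailey gets 4, best alternative 2. No profitable deviation — NE.
(Normal, None): Alex can switch to Light (-2 → 1). Not NE.
(Normal, Light): Alex gets 5, best alternative 3; Bailey gets 2, best alternative 0. No profitable deviation — NE.
(Normal, Normal): Alex can switch to Light (-2 → 0). Not NE.
(Normal, Thorough): Alex can switch to Light (-2 → 4). Not NE.
(Thorough, None): Alex can switch to Light (-3 → 1). Not NE.
(Thorough, Light): Alex can switch to Normal (3 → 5). Not NE.
(Thorough, Normal): Alex gets 4, best alternative 3; Bailey gets 5, best alternative 1. No profitable deviation — NE.
(Thorough, Thorough): Alex can switch to Light (0 → 4). Not NE.
(Deep, None): Alex can switch to Light (-1 → 1). Not NE.
(Deep, Light): Alex can switch to Normal (-3 → 5). Not NE.
(Deep, Normal): Alex can switch to Thorough (3 → 4). Not NE.
(The remaining 1 profile has a profitable deviation by the same check.)

Pure-strategy Nash equilibria: (Light, Thorough); (Normal, Light); (Thorough, Normal)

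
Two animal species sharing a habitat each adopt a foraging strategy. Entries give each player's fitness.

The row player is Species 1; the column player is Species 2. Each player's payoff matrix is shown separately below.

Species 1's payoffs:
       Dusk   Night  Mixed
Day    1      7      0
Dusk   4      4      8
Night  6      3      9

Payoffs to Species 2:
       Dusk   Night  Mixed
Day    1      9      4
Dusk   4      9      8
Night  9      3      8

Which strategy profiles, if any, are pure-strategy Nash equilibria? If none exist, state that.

Pure-strategy Nash equilibria: (Day, Night) and (Night, Dusk)

Species 1 against Dusk: payoffs 1, 4, 6 → best response Night.
Species 1 against Night: payoffs 7, 4, 3 → best response Day.
Species 1 against Mixed: payoffs 0, 8, 9 → best response Night.
Species 2 against Day: payoffs 1, 9, 4 → best response Night.
Species 2 against Dusk: payoffs 4, 9, 8 → best response Night.
Species 2 against Night: payoffs 9, 3, 8 → best response Dusk.
Mutual best responses: (Day, Night); (Night, Dusk).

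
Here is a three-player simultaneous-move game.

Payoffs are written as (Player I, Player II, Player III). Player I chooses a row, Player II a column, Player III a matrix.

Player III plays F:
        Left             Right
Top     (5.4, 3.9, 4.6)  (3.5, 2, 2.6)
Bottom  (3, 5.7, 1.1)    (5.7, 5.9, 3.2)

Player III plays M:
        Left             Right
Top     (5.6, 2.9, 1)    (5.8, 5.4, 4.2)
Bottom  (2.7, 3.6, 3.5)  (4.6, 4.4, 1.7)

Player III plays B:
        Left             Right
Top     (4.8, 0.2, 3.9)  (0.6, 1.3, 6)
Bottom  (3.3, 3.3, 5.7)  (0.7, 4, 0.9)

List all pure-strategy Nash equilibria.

(Top, Left, F): Player I gets 5.4, best alternative 3; Player II gets 3.9, best alternative 2; Player III gets 4.6, best alternative 3.9. No profitable deviation — NE.
(Top, Left, M): Player II can switch to Right (2.9 → 5.4). Not NE.
(Top, Left, B): Player II can switch to Right (0.2 → 1.3). Not NE.
(Top, Right, F): Player I can switch to Bottom (3.5 → 5.7). Not NE.
(Top, Right, M): Player III can switch to B (4.2 → 6). Not NE.
(Top, Right, B): Player I can switch to Bottom (0.6 → 0.7). Not NE.
(Bottom, Left, F): Player I can switch to Top (3 → 5.4). Not NE.
(Bottom, Left, M): Player I can switch to Top (2.7 → 5.6). Not NE.
(Bottom, Left, B): Player I can switch to Top (3.3 → 4.8). Not NE.
(Bottom, Right, F): Player I gets 5.7, best alternative 3.5; Player II gets 5.9, best alternative 5.7; Player III gets 3.2, best alternative 1.7. No profitable deviation — NE.
(Bottom, Right, M): Player I can switch to Top (4.6 → 5.8). Not NE.
(Bottom, Right, B): Player III can switch to F (0.9 → 3.2). Not NE.

Pure-strategy Nash equilibria: (Top, Left, F), (Bottom, Right, F)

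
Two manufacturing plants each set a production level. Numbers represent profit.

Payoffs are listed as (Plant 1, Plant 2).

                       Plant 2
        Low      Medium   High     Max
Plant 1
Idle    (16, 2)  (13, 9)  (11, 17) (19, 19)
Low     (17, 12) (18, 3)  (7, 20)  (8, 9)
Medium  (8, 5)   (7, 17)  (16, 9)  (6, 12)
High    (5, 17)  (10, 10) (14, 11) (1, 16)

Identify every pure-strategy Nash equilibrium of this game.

The unique pure-strategy Nash equilibrium is (Idle, Max).

(Idle, Low): Plant 1 can switch to Low (16 → 17). Not NE.
(Idle, Medium): Plant 1 can switch to Low (13 → 18). Not NE.
(Idle, High): Plant 1 can switch to Medium (11 → 16). Not NE.
(Idle, Max): Plant 1 gets 19, best alternative 8; Plant 2 gets 19, best alternative 17. No profitable deviation — NE.
(Low, Low): Plant 2 can switch to High (12 → 20). Not NE.
(Low, Medium): Plant 2 can switch to Low (3 → 12). Not NE.
(Low, High): Plant 1 can switch to Idle (7 → 11). Not NE.
(Low, Max): Plant 1 can switch to Idle (8 → 19). Not NE.
(Medium, Low): Plant 1 can switch to Idle (8 → 16). Not NE.
(Medium, Medium): Plant 1 can switch to Idle (7 → 13). Not NE.
(Medium, High): Plant 2 can switch to Medium (9 → 17). Not NE.
(Medium, Max): Plant 1 can switch to Idle (6 → 19). Not NE.
(High, Low): Plant 1 can switch to Idle (5 → 16). Not NE.
(The remaining 3 profiles each have a profitable deviation by the same check.)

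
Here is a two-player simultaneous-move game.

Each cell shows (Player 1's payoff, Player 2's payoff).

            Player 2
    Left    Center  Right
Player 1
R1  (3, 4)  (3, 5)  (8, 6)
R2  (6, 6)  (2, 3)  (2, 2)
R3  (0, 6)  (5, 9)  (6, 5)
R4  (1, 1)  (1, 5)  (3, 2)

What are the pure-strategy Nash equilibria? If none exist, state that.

(R1, Left): Player 1 can switch to R2 (3 → 6). Not NE.
(R1, Center): Player 1 can switch to R3 (3 → 5). Not NE.
(R1, Right): Player 1 gets 8, best alternative 6; Player 2 gets 6, best alternative 5. No profitable deviation — NE.
(R2, Left): Player 1 gets 6, best alternative 3; Player 2 gets 6, best alternative 3. No profitable deviation — NE.
(R2, Center): Player 1 can switch to R1 (2 → 3). Not NE.
(R2, Right): Player 1 can switch to R1 (2 → 8). Not NE.
(R3, Left): Player 1 can switch to R1 (0 → 3). Not NE.
(R3, Center): Player 1 gets 5, best alternative 3; Player 2 gets 9, best alternative 6. No profitable deviation — NE.
(R3, Right): Player 1 can switch to R1 (6 → 8). Not NE.
(R4, Left): Player 1 can switch to R1 (1 → 3). Not NE.
(R4, Center): Player 1 can switch to R1 (1 → 3). Not NE.
(The remaining 1 profile has a profitable deviation by the same check.)

Pure-strategy Nash equilibria: (R1, Right), (R2, Left), (R3, Center)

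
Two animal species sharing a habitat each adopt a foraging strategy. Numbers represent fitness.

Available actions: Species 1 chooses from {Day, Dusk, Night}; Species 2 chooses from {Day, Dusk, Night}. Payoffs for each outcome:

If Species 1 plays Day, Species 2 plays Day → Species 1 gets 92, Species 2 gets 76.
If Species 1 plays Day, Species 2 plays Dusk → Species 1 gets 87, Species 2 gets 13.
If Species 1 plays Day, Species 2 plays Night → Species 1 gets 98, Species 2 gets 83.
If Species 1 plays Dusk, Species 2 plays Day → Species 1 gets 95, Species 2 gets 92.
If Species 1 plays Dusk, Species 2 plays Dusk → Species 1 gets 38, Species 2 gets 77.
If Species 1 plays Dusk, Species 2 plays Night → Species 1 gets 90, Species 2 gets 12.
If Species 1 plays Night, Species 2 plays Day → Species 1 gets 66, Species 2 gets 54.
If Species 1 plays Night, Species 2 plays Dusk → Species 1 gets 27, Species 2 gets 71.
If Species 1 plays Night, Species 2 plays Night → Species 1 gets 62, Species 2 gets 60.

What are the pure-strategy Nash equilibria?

The pure Nash equilibria are (Day, Night), (Dusk, Day).

Species 1 against Day: payoffs 92, 95, 66 → best response Dusk.
Species 1 against Dusk: payoffs 87, 38, 27 → best response Day.
Species 1 against Night: payoffs 98, 90, 62 → best response Day.
Species 2 against Day: payoffs 76, 13, 83 → best response Night.
Species 2 against Dusk: payoffs 92, 77, 12 → best response Day.
Species 2 against Night: payoffs 54, 71, 60 → best response Dusk.
Mutual best responses: (Day, Night); (Dusk, Day).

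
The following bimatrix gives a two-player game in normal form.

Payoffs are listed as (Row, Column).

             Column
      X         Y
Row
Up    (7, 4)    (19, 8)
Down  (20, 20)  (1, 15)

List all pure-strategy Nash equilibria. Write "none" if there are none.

(Up, Y); (Down, X)

For each strategy profile, look for a profitable unilateral deviation.
(Up, X): Row can switch to Down (7 → 20). Not NE.
(Up, Y): Row gets 19, best alternative 1; Column gets 8, best alternative 4. No profitable deviation — NE.
(Down, X): Row gets 20, best alternative 7; Column gets 20, best alternative 15. No profitable deviation — NE.
(Down, Y): Row can switch to Up (1 → 19). Not NE.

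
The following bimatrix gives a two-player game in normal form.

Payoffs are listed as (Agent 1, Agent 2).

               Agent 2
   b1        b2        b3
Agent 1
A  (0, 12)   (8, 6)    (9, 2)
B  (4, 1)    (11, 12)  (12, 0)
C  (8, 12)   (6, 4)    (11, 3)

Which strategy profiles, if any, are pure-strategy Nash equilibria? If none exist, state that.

(B, b2) and (C, b1)

(A, b1): Agent 1 can switch to B (0 → 4). Not NE.
(A, b2): Agent 1 can switch to B (8 → 11). Not NE.
(A, b3): Agent 1 can switch to B (9 → 12). Not NE.
(B, b1): Agent 1 can switch to C (4 → 8). Not NE.
(B, b2): Agent 1 gets 11, best alternative 8; Agent 2 gets 12, best alternative 1. No profitable deviation — NE.
(B, b3): Agent 2 can switch to b1 (0 → 1). Not NE.
(C, b1): Agent 1 gets 8, best alternative 4; Agent 2 gets 12, best alternative 4. No profitable deviation — NE.
(C, b2): Agent 1 can switch to A (6 → 8). Not NE.
(C, b3): Agent 1 can switch to B (11 → 12). Not NE.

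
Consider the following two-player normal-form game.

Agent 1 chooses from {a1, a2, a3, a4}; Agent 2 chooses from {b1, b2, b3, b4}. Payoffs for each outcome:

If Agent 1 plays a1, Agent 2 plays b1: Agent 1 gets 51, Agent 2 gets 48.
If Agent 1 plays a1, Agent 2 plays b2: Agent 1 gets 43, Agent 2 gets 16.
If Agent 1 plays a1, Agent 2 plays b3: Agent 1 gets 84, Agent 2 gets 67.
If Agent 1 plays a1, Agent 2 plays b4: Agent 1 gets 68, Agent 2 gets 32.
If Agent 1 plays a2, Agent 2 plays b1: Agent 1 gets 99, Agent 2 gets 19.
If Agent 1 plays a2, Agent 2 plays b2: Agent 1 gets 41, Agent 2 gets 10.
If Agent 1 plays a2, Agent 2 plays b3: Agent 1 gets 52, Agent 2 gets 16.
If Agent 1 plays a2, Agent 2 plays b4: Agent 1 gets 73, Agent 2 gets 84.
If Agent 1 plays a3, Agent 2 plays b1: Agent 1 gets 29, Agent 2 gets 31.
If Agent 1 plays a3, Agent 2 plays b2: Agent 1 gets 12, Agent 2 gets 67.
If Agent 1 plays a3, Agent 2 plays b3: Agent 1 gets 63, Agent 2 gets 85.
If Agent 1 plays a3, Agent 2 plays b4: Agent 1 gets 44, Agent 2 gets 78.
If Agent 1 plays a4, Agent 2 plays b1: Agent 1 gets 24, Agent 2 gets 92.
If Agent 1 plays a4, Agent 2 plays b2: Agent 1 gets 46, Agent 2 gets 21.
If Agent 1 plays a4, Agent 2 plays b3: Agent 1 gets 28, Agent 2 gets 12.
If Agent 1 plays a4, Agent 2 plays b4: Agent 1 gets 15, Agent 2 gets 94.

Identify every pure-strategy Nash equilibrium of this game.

(a1, b3) and (a2, b4)

(a1, b1): Agent 1 can switch to a2 (51 → 99). Not NE.
(a1, b2): Agent 1 can switch to a4 (43 → 46). Not NE.
(a1, b3): Agent 1 gets 84, best alternative 63; Agent 2 gets 67, best alternative 48. No profitable deviation — NE.
(a1, b4): Agent 1 can switch to a2 (68 → 73). Not NE.
(a2, b1): Agent 2 can switch to b4 (19 → 84). Not NE.
(a2, b2): Agent 1 can switch to a1 (41 → 43). Not NE.
(a2, b3): Agent 1 can switch to a1 (52 → 84). Not NE.
(a2, b4): Agent 1 gets 73, best alternative 68; Agent 2 gets 84, best alternative 19. No profitable deviation — NE.
(The remaining 8 profiles each have a profitable deviation by the same check.)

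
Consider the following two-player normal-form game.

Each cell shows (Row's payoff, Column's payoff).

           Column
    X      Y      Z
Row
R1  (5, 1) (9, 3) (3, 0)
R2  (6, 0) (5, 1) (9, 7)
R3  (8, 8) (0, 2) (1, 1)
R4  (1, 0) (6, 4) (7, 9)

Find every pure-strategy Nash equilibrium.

For each strategy profile, look for a profitable unilateral deviation.
(R1, X): Row can switch to R2 (5 → 6). Not NE.
(R1, Y): Row gets 9, best alternative 6; Column gets 3, best alternative 1. No profitable deviation — NE.
(R1, Z): Row can switch to R2 (3 → 9). Not NE.
(R2, X): Row can switch to R3 (6 → 8). Not NE.
(R2, Y): Row can switch to R1 (5 → 9). Not NE.
(R2, Z): Row gets 9, best alternative 7; Column gets 7, best alternative 1. No profitable deviation — NE.
(R3, X): Row gets 8, best alternative 6; Column gets 8, best alternative 2. No profitable deviation — NE.
(R3, Y): Row can switch to R1 (0 → 9). Not NE.
(R3, Z): Row can switch to R1 (1 → 3). Not NE.
(R4, X): Row can switch to R1 (1 → 5). Not NE.
(R4, Y): Row can switch to R1 (6 → 9). Not NE.
(The remaining 1 profile has a profitable deviation by the same check.)

Pure-strategy Nash equilibria: (R1, Y); (R2, Z); (R3, X)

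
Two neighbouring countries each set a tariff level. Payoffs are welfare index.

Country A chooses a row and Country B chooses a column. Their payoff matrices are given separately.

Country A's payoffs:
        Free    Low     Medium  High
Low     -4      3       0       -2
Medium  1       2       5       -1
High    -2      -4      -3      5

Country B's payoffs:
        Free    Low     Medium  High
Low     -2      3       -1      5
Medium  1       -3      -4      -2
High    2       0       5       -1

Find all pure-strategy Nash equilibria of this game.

The unique pure-strategy Nash equilibrium is (Medium, Free).

Country A against Free: payoffs -4, 1, -2 → best response Medium.
Country A against Low: payoffs 3, 2, -4 → best response Low.
Country A against Medium: payoffs 0, 5, -3 → best response Medium.
Country A against High: payoffs -2, -1, 5 → best response High.
Country B against Low: payoffs -2, 3, -1, 5 → best response High.
Country B against Medium: payoffs 1, -3, -4, -2 → best response Free.
Country B against High: payoffs 2, 0, 5, -1 → best response Medium.
Mutual best responses: (Medium, Free).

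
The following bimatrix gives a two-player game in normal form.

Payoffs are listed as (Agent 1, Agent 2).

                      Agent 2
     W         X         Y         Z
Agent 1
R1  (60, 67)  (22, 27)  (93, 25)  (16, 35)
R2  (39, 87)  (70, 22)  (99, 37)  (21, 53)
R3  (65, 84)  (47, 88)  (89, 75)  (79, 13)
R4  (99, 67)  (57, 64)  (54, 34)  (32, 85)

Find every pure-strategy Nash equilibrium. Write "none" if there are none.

Agent 1 against W: payoffs 60, 39, 65, 99 → best response R4.
Agent 1 against X: payoffs 22, 70, 47, 57 → best response R2.
Agent 1 against Y: payoffs 93, 99, 89, 54 → best response R2.
Agent 1 against Z: payoffs 16, 21, 79, 32 → best response R3.
Agent 2 against R1: payoffs 67, 27, 25, 35 → best response W.
Agent 2 against R2: payoffs 87, 22, 37, 53 → best response W.
Agent 2 against R3: payoffs 84, 88, 75, 13 → best response X.
Agent 2 against R4: payoffs 67, 64, 34, 85 → best response Z.
No profile is a mutual best response for all players.

There is no pure-strategy Nash equilibrium.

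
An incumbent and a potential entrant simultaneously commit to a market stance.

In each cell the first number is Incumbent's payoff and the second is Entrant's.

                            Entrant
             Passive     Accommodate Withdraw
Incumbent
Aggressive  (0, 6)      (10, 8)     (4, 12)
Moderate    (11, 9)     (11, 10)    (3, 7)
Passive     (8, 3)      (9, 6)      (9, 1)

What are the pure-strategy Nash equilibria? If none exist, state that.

Incumbent against Passive: payoffs 0, 11, 8 → best response Moderate.
Incumbent against Accommodate: payoffs 10, 11, 9 → best response Moderate.
Incumbent against Withdraw: payoffs 4, 3, 9 → best response Passive.
Entrant against Aggressive: payoffs 6, 8, 12 → best response Withdraw.
Entrant against Moderate: payoffs 9, 10, 7 → best response Accommodate.
Entrant against Passive: payoffs 3, 6, 1 → best response Accommodate.
Mutual best responses: (Moderate, Accommodate).

Pure NE: (Moderate, Accommodate)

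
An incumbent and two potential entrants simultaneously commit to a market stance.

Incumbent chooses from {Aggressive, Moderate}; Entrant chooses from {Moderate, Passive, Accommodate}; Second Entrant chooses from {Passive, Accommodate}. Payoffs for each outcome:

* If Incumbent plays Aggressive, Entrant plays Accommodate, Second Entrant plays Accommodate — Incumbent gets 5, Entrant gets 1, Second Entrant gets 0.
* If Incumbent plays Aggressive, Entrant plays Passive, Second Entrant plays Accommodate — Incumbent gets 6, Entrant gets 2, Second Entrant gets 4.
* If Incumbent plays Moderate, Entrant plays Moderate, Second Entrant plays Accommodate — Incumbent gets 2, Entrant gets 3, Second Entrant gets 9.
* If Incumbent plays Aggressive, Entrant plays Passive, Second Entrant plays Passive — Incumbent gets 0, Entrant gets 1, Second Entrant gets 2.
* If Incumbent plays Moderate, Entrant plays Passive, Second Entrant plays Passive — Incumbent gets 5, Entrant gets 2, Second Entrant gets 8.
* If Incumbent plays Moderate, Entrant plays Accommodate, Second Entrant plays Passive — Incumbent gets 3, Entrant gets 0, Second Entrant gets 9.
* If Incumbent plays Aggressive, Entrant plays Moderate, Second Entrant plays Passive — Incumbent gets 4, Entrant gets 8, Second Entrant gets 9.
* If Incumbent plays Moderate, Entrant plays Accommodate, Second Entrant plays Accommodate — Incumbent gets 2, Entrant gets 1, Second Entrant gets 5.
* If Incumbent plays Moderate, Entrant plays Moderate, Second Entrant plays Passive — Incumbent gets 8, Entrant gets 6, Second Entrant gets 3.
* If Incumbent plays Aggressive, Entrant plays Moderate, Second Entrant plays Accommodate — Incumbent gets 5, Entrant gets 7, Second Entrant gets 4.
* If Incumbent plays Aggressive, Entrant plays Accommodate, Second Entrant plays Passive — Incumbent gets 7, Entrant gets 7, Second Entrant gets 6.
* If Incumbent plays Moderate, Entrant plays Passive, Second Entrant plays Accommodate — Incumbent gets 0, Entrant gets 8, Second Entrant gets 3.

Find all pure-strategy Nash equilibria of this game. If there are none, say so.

There is no pure-strategy Nash equilibrium.

For each player, find the best response to each opponent profile; mutual best responses are the pure NE.
Incumbent against (Moderate, Passive): payoffs 4, 8 → best response Moderate.
Incumbent against (Moderate, Accommodate): payoffs 5, 2 → best response Aggressive.
Incumbent against (Passive, Passive): payoffs 0, 5 → best response Moderate.
Incumbent against (Passive, Accommodate): payoffs 6, 0 → best response Aggressive.
Incumbent against (Accommodate, Passive): payoffs 7, 3 → best response Aggressive.
Incumbent against (Accommodate, Accommodate): payoffs 5, 2 → best response Aggressive.
Entrant against (Aggressive, Passive): payoffs 8, 1, 7 → best response Moderate.
Entrant against (Aggressive, Accommodate): payoffs 7, 2, 1 → best response Moderate.
Entrant against (Moderate, Passive): payoffs 6, 2, 0 → best response Moderate.
Entrant against (Moderate, Accommodate): payoffs 3, 8, 1 → best response Passive.
Second Entrant against (Aggressive, Moderate): payoffs 9, 4 → best response Passive.
Second Entrant against (Aggressive, Passive): payoffs 2, 4 → best response Accommodate.
Second Entrant against (Aggressive, Accommodate): payoffs 6, 0 → best response Passive.
Second Entrant against (Moderate, Moderate): payoffs 3, 9 → best response Accommodate.
Second Entrant against (Moderate, Passive): payoffs 8, 3 → best response Passive.
Second Entrant against (Moderate, Accommodate): payoffs 9, 5 → best response Passive.
No profile is a mutual best response for all players.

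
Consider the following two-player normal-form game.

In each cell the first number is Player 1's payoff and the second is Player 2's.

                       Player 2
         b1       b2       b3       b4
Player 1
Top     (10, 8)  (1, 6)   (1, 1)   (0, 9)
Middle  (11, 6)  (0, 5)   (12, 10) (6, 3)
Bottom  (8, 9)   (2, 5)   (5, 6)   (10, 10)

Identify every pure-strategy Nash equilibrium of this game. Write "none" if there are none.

(Top, b1): Player 1 can switch to Middle (10 → 11). Not NE.
(Top, b2): Player 1 can switch to Bottom (1 → 2). Not NE.
(Top, b3): Player 1 can switch to Middle (1 → 12). Not NE.
(Top, b4): Player 1 can switch to Middle (0 → 6). Not NE.
(Middle, b1): Player 2 can switch to b3 (6 → 10). Not NE.
(Middle, b2): Player 1 can switch to Top (0 → 1). Not NE.
(Middle, b3): Player 1 gets 12, best alternative 5; Player 2 gets 10, best alternative 6. No profitable deviation — NE.
(Bottom, b4): Player 1 gets 10, best alternative 6; Player 2 gets 10, best alternative 9. No profitable deviation — NE.
(The remaining 4 profiles each have a profitable deviation by the same check.)

Pure-strategy Nash equilibria: (Middle, b3); (Bottom, b4)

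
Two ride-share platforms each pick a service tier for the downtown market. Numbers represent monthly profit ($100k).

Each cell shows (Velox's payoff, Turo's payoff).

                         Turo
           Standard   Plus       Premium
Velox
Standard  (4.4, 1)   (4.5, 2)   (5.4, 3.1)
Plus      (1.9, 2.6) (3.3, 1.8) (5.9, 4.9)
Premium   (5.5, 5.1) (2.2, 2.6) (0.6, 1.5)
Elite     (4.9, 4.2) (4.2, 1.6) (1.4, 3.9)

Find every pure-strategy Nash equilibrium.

Pure-strategy Nash equilibria: (Plus, Premium); (Premium, Standard)

Check each profile: it is a Nash equilibrium iff no player can strictly gain by switching unilaterally.
(Standard, Standard): Velox can switch to Premium (4.4 → 5.5). Not NE.
(Standard, Plus): Turo can switch to Premium (2 → 3.1). Not NE.
(Standard, Premium): Velox can switch to Plus (5.4 → 5.9). Not NE.
(Plus, Standard): Velox can switch to Standard (1.9 → 4.4). Not NE.
(Plus, Plus): Velox can switch to Standard (3.3 → 4.5). Not NE.
(Plus, Premium): Velox gets 5.9, best alternative 5.4; Turo gets 4.9, best alternative 2.6. No profitable deviation — NE.
(Premium, Standard): Velox gets 5.5, best alternative 4.9; Turo gets 5.1, best alternative 2.6. No profitable deviation — NE.
(Premium, Plus): Velox can switch to Standard (2.2 → 4.5). Not NE.
(The remaining 4 profiles each have a profitable deviation by the same check.)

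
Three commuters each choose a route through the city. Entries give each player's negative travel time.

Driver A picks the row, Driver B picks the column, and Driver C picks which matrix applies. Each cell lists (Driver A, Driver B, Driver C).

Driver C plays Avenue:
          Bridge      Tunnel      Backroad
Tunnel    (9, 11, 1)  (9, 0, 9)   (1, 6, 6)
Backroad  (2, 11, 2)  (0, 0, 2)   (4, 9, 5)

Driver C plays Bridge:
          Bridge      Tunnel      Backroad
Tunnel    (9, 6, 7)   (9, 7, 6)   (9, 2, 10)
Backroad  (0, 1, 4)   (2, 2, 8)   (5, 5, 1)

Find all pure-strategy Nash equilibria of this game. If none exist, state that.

Driver A against (Bridge, Avenue): payoffs 9, 2 → best response Tunnel.
Driver A against (Bridge, Bridge): payoffs 9, 0 → best response Tunnel.
Driver A against (Tunnel, Avenue): payoffs 9, 0 → best response Tunnel.
Driver A against (Tunnel, Bridge): payoffs 9, 2 → best response Tunnel.
Driver A against (Backroad, Avenue): payoffs 1, 4 → best response Backroad.
Driver A against (Backroad, Bridge): payoffs 9, 5 → best response Tunnel.
Driver B against (Tunnel, Avenue): payoffs 11, 0, 6 → best response Bridge.
Driver B against (Tunnel, Bridge): payoffs 6, 7, 2 → best response Tunnel.
Driver B against (Backroad, Avenue): payoffs 11, 0, 9 → best response Bridge.
Driver B against (Backroad, Bridge): payoffs 1, 2, 5 → best response Backroad.
Driver C against (Tunnel, Bridge): payoffs 1, 7 → best response Bridge.
Driver C against (Tunnel, Tunnel): payoffs 9, 6 → best response Avenue.
Driver C against (Tunnel, Backroad): payoffs 6, 10 → best response Bridge.
Driver C against (Backroad, Bridge): payoffs 2, 4 → best response Bridge.
Driver C against (Backroad, Tunnel): payoffs 2, 8 → best response Bridge.
Driver C against (Backroad, Backroad): payoffs 5, 1 → best response Avenue.
No profile is a mutual best response for all players.

No pure-strategy Nash equilibrium.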